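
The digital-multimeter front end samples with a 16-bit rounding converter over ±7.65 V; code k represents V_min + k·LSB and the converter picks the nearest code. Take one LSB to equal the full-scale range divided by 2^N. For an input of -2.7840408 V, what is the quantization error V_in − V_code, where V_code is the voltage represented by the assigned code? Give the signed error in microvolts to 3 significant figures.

Range = 7.65 − (-7.65) = 15.3 V. LSB = 15.3 V / 2^16 ≈ 233.5 µV.
(V_in − V_min)/LSB = (-2.7840408 − (-7.65)) × 65536/15.3 = 20842.8433 → nearest code k = 20843.
V_code = -7.65 + (20843/65536) × 15.3 = -2.7840042114 V.
Error = V_in − V_code = -2.7840408 − (-2.7840042114) = −36.6 µV.

−36.6 µV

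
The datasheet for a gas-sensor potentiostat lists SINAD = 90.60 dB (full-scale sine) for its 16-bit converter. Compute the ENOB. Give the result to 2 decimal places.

14.76 bits

ENOB = (SINAD − 1.76) / 6.02 = (90.60 − 1.76) / 6.02 = 88.84 / 6.02 = 14.7575.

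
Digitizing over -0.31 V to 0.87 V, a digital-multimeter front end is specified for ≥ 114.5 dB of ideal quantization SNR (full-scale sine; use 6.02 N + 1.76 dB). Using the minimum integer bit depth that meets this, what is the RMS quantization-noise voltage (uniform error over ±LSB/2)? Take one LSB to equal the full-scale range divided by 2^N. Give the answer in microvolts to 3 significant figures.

Full-scale range = 0.87 V − (-0.31 V) = 1.18 V.
6.02 N + 1.76 ≥ 114.5 gives N ≥ 18.728, so the minimum integer is 19.
LSB = 1.18 V / 2^19 = 2.2507 µV.
V_rms = LSB/√12 = 0.650 µV.

0.650 µV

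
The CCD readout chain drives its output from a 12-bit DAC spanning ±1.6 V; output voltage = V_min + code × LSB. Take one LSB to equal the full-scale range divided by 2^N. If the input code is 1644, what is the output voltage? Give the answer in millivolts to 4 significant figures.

Full-scale range = 1.6 V − (-1.6 V) = 3.2 V. LSB = 3.2 V / 2^12.
V_out = V_min + code × LSB = -1.6 V + 1644 × 3.2 V / 4096
      = -1.6 V + 1.28438 V = -0.315625 V.

-315.6 mV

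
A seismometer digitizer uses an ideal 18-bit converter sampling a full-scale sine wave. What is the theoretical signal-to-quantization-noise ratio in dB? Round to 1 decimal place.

For an ideal N-bit converter with full-scale sine input, SNR = 6.02 N + 1.76 dB. SNR = 6.02 × 18 + 1.76 = 108.36 + 1.76 = 110.12 dB.

110.1 dB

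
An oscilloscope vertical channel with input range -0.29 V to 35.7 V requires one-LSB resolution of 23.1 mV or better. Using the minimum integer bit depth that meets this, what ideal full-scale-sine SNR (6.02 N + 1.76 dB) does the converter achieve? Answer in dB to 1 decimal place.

Range = 35.7 − (-0.29) = 35.99 V.
Levels needed ≥ 35.99/23.1 mV = 1558. 2^11 = 2048 suffices, so N_min = 11.
6.02(11) + 1.76 = 67.98 dB.

68.0 dB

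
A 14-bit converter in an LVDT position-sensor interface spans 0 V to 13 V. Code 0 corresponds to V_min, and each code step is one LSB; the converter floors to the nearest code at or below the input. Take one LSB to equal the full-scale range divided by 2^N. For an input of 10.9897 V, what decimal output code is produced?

13850

Span = 13 V. LSB = 13 V / 2^14 ≈ 0.7935 mV.
code = ⌊(V_in − V_min)/LSB⌋ = ⌊(V_in − V_min) × 2^14 / range⌋
     = ⌊(10.9897 − (0)) × 16384 / 13⌋ = ⌊10.9897 × 16384/13⌋
     = ⌊13850.403⌋ = 13850.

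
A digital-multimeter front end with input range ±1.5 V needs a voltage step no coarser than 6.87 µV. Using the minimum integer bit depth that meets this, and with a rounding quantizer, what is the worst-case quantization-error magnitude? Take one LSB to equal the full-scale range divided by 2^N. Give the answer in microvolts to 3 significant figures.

2.86 µV

Range = 1.5 − (-1.5) = 3 V.
Levels needed ≥ 3/6.87 µV = 436700. 2^19 = 524288 suffices, so N_min = 19.
Step size = 3/524288 V = 5.7220 µV.
|e|_max = LSB/2 = 2.86 µV.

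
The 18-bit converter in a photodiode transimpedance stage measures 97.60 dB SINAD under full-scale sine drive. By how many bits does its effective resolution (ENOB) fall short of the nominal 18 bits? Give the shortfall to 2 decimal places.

2.08 bits

ENOB = (SINAD − 1.76)/6.02 = (97.60 − 1.76)/6.02 = 15.9203 bits.
Lost resolution: 18 − 15.9203 = 2.0797 bits.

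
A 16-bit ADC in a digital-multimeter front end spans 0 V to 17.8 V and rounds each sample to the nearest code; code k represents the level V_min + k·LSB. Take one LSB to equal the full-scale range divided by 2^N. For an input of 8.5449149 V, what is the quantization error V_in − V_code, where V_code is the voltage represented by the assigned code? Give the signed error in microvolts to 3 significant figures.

Span = 17.8 V. LSB = 17.8 V / 2^16 ≈ 271.6 µV.
Position in LSBs: (8.5449149 − (0)) × 65536/17.8 = 31460.6485; rounding gives k = 31461.
Reconstructed level: 0 + 31461 × 17.8/65536 V = 8.5450103760 V.
Error = V_in − V_code = 8.5449149 − (8.5450103760) = −95.5 µV.

−95.5 µV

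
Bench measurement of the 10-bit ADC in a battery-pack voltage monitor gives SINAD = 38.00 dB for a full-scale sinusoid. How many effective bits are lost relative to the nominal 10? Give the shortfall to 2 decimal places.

N_eff = (38.00 − 1.76)/6.02 = 6.0199 bits.
Shortfall = 10 − 6.0199 = 3.9801 bits.

3.98 bits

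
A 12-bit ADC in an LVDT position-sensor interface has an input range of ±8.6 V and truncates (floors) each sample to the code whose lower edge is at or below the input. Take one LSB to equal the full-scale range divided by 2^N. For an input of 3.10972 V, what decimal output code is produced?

Full-scale range = 8.6 V − (-8.6 V) = 17.2 V. LSB = 17.2 V / 2^12 ≈ 4.199 mV.
code = ⌊(V_in − V_min)/LSB⌋ = ⌊(V_in − V_min) × 2^12 / range⌋
     = ⌊(3.10972 − (-8.6)) × 4096 / 17.2⌋ = ⌊11.70972 × 4096/17.2⌋
     = ⌊2788.547⌋ = 2788.

2788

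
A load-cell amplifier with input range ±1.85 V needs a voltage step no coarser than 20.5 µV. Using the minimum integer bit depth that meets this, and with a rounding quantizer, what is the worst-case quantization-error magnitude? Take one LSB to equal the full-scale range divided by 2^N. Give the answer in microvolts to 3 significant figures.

7.06 µV

Full-scale range = 1.85 V − (-1.85 V) = 3.7 V.
3.7 V / 20.5 µV = 180500. Since 2^17 = 131072 and 2^18 = 262144, N = 18.
One LSB is 3.7 V / 262144 = 14.114 µV.
Max error for round-to-nearest is LSB/2 = 7.06 µV.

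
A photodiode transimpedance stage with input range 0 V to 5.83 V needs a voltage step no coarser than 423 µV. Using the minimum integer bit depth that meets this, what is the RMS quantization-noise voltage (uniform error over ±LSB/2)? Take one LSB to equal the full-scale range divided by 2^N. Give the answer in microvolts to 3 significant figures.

Span = 5.83 V.
Need 2^N ≥ 5.83 V / 423 µV = 13780 → N_min = 14.
One LSB is 5.83 V / 16384 = 355.83 µV.
RMS noise = LSB/√12 = 103 µV.

103 µV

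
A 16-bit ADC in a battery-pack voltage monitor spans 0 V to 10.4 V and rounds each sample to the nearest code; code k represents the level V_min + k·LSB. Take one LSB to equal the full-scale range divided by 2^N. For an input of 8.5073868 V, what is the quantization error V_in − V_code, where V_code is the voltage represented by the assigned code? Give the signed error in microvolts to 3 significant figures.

Full-scale range = 10.4 V. LSB = 10.4 V / 2^16 ≈ 158.7 µV.
(8.5073868 − (0)) / LSB = 8.5073868 × 65536/10.4 = 53609.6251. Nearest integer: k = 53610.
Reconstructed level: 0 + 53610 × 10.4/65536 V = 8.5074462891 V.
Error = V_in − V_code = 8.5073868 − (8.5074462891) = −59.5 µV.

−59.5 µV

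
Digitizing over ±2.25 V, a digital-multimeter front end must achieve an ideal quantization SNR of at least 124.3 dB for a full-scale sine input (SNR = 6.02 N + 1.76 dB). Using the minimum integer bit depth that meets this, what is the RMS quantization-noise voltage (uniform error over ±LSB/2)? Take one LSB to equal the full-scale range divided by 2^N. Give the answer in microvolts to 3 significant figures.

0.619 µV

The full-scale span is 2.25 − (-2.25) = 4.5 V.
6.02 N + 1.76 ≥ 124.3 gives N ≥ 20.355, so the minimum integer is 21.
LSB = 4.5 V ÷ 2^21 = 4.5/2097152 V = 2.1458 µV.
RMS noise = LSB/√12 = 0.619 µV.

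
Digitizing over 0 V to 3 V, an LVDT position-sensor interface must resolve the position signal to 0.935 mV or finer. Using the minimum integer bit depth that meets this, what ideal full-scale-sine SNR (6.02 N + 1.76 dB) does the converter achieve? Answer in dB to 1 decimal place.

Range is 3 V.
Levels needed ≥ 3/0.935 mV = 3209. 2^12 = 4096 suffices, so N_min = 12.
Ideal SNR at N = 12: 6.02·12 + 1.76 = 74.0 dB.

74.0 dB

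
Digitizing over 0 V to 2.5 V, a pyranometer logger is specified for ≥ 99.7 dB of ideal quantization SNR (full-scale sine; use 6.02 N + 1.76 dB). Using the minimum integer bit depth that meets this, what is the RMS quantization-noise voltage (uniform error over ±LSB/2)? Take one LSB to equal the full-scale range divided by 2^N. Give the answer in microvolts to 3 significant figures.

V_FS = 2.5 V.
Required N = ⌈(99.7 − 1.76)/6.02⌉ = ⌈16.269⌉ = 17.
LSB = 2.5 V ÷ 2^17 = 2.5/131072 V = 19.073 µV.
σ_q = LSB/√12 = 19.073 µV/3.4641 = 5.51 µV.

5.51 µV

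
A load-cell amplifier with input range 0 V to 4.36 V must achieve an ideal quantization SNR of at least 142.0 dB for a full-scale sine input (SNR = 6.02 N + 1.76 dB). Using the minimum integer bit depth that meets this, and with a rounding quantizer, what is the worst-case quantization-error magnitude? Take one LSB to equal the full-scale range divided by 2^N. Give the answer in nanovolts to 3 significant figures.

Full-scale range = 4.36 V.
Required N = ⌈(142.0 − 1.76)/6.02⌉ = ⌈23.296⌉ = 24.
LSB = 4.36 V / 2^24 = 259.88 nV.
Max error for round-to-nearest is LSB/2 = 130 nV.

130 nV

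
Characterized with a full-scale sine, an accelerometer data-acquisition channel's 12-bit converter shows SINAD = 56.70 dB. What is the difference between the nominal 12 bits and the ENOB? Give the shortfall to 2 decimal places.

ENOB = (SINAD − 1.76)/6.02 = (56.70 − 1.76)/6.02 = 9.1262 bits.
12 − 9.1262 = 2.87 bits below nominal.

2.87 bits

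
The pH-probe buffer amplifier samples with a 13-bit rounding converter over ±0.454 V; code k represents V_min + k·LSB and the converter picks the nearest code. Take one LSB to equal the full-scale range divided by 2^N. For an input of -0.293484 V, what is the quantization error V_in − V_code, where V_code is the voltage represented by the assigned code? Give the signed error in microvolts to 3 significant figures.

Span: 0.454 V − (-0.454 V) = 0.908 V. LSB = 0.908 V / 2^13 ≈ 110.8 µV.
Position in LSBs: (-0.293484 − (-0.454)) × 8192/0.908 = 1448.1796; rounding gives k = 1448.
Reconstructed level: -0.454 + 1448 × 0.908/8192 V = -0.2935039063 V.
Error = V_in − V_code = -0.293484 − (-0.2935039063) = +19.9 µV.

+19.9 µV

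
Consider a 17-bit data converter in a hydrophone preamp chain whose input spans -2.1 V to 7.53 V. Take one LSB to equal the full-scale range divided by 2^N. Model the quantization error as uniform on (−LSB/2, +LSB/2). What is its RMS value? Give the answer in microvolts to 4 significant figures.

21.21 µV

Range = 7.53 − (-2.1) = 9.63 V.
LSB = 9.63 V ÷ 2^17 = 9.63/131072 V = 73.4711 µV.
For a uniform distribution on [−LSB/2, +LSB/2], V_rms = LSB/√12 = 73.4711 µV/3.4641 = 21.21 µV.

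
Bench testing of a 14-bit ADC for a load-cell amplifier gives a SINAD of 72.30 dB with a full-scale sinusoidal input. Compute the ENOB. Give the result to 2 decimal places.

ENOB = (72.30 − 1.76)/6.02 = 11.7176 bits.

11.72 bits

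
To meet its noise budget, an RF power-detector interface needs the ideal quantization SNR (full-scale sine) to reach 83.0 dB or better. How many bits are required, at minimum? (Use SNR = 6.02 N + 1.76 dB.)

14 bits

6.02 N + 1.76 ≥ 83.0 gives N ≥ 13.495, so the minimum integer is 14.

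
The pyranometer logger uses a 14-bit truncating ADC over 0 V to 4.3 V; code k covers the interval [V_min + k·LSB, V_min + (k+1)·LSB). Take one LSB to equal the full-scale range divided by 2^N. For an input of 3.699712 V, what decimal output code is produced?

V_FS = 4.3 V. LSB = 4.3 V / 2^14 ≈ 262.5 µV.
(V_in − V_min) × 2^14/range = (3.699712 − (0)) × 16384/4.3 = 14096.763.
Floor → code = 14096.

14096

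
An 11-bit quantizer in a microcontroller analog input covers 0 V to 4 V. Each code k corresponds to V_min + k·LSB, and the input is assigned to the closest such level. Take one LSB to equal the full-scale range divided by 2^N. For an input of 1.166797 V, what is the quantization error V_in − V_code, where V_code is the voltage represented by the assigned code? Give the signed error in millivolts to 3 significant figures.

Full-scale range = 4 V. LSB = 4 V / 2^11 ≈ 1.953 mV.
(V_in − V_min)/LSB = (1.166797 − (0)) × 2048/4 = 597.4001 → nearest code k = 597.
V_code = 0 + (597/2048) × 4 = 1.166015625 V.
e = 1.166797 − (1.166015625) = +0.781 mV.

+0.781 mV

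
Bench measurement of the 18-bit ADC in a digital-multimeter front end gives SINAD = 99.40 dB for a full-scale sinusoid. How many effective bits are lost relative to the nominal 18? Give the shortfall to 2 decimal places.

ENOB = (SINAD − 1.76)/6.02 = (99.40 − 1.76)/6.02 = 16.2193 bits.
18 − 16.2193 = 1.78 bits below nominal.

1.78 bits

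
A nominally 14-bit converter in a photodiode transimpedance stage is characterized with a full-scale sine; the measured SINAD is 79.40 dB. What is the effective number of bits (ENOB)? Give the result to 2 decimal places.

ENOB = (SINAD − 1.76) / 6.02 = (79.40 − 1.76) / 6.02 = 77.64 / 6.02 = 12.8970.

12.90 bits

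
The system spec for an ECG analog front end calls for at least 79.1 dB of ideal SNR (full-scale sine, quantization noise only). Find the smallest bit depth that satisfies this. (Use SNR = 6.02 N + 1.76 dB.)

13 bits

Solving 6.02 N ≥ 79.1 − 1.76: N ≥ 12.847. Round up → N = 13.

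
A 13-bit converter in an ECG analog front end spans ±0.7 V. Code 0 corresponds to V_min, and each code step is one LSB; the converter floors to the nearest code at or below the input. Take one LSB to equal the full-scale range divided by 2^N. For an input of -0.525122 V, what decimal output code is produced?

Range = 0.7 − (-0.7) = 1.4 V. LSB = 1.4 V / 2^13 ≈ 170.9 µV.
(V_in − V_min) × 2^13/range = (-0.525122 − (-0.7)) × 8192/1.4 = 1023.286.
Floor → code = 1023.

1023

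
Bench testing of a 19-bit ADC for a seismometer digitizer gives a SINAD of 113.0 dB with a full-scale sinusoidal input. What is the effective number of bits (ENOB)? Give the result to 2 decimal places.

Inverting SNR = 6.02 N + 1.76: N_eff = (113.0 − 1.76)/6.02 = 18.4784.

18.48 bits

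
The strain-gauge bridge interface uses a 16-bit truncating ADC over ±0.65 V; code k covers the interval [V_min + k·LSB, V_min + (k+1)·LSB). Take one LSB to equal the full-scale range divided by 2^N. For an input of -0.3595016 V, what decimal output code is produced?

Span: 0.65 V − (-0.65 V) = 1.3 V. LSB = 1.3 V / 2^16 ≈ 19.84 µV.
V_in − V_min = -0.3595016 − (-0.65) = 0.2904984 V.
Divide by LSB: 0.2904984 × 65536/1.3 = 14644.6947.
Truncating gives code 14644.

14644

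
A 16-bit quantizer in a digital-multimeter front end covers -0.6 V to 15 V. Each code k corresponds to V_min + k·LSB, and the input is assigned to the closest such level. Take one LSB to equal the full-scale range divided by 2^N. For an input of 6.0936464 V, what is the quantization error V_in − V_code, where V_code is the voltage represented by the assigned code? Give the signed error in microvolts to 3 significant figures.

+42.9 µV

Span: 15 V − (-0.6 V) = 15.6 V. LSB = 15.6 V / 2^16 ≈ 238.0 µV.
Position in LSBs: (6.0936464 − (-0.6)) × 65536/15.6 = 28120.1802; rounding gives k = 28120.
V_code = V_min + k × range/2^16 = -0.6 + 28120 × 15.6/65536 = 6.0936035156 V.
e = 6.0936464 − (6.0936035156) = +42.9 µV.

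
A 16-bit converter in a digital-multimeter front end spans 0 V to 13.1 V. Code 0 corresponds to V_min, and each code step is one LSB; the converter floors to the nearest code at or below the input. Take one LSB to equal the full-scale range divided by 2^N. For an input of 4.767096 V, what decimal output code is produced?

Full-scale range = 13.1 V. LSB = 13.1 V / 2^16 ≈ 199.9 µV.
(V_in − V_min) × 2^16/range = (4.767096 − (0)) × 65536/13.1 = 23848.580.
Floor → code = 23848.

23848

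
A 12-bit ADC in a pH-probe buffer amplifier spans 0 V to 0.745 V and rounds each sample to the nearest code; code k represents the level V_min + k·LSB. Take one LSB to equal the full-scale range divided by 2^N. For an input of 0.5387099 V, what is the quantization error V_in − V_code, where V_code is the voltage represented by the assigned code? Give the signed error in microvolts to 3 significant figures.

Span = 0.745 V. LSB = 0.745 V / 2^12 ≈ 181.9 µV.
(V_in − V_min)/LSB = (0.5387099 − (0)) × 4096/0.745 = 2961.8198 → nearest code k = 2962.
V_code = 0 + (2962/4096) × 0.745 = 0.5387426758 V.
V_in − V_code = 0.5387099 − (0.5387426758) = −32.8 µV.

−32.8 µV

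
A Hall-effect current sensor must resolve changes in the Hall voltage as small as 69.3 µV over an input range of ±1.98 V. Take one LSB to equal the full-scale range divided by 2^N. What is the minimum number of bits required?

16 bits

Full-scale range = 1.98 V − (-1.98 V) = 3.96 V.
Need 2^N ≥ 3.96 V / 69.3 µV = 57140 → N_min = 16.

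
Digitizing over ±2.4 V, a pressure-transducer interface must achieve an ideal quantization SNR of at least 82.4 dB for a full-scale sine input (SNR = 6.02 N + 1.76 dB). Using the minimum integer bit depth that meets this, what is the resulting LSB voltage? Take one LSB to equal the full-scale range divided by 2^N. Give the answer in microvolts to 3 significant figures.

Span: 2.4 V − (-2.4 V) = 4.8 V.
Required N = ⌈(82.4 − 1.76)/6.02⌉ = ⌈13.395⌉ = 14.
LSB = 4.8 V / 2^14 = 293 µV.

293 µV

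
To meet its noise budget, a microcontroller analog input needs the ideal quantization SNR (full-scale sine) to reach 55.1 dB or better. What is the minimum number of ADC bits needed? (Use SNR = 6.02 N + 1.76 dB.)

9 bits

N ≥ (55.1 − 1.76)/6.02 = 8.860 → N_min = 9.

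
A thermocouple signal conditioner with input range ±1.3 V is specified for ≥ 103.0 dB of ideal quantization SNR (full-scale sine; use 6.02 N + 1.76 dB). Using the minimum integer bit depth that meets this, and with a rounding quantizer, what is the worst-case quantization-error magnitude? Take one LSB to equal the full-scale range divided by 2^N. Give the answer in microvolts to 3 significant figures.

Span: 1.3 V − (-1.3 V) = 2.6 V.
Solving 6.02 N ≥ 103.0 − 1.76: N ≥ 16.817. Round up → N = 17.
LSB = 2.6 V / 2^17 = 19.836 µV.
|e|_max = LSB/2 = 9.92 µV.

9.92 µV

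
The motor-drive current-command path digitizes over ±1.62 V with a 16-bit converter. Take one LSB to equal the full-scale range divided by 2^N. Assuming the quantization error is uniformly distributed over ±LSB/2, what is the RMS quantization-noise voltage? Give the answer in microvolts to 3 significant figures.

14.3 µV

Span: 1.62 V − (-1.62 V) = 3.24 V.
Step size = 3.24/65536 V = 49.438 µV.
σ_q = LSB/√12 = 49.438 µV/3.4641 = 14.3 µV.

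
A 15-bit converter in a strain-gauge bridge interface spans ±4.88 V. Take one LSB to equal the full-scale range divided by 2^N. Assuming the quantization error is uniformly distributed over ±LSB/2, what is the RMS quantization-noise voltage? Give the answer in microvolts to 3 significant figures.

Span: 4.88 V − (-4.88 V) = 9.76 V.
Step size = 9.76/32768 V = 297.85 µV.
RMS of a uniform error over width LSB is LSB/√12 = 86.0 µV.

86.0 µV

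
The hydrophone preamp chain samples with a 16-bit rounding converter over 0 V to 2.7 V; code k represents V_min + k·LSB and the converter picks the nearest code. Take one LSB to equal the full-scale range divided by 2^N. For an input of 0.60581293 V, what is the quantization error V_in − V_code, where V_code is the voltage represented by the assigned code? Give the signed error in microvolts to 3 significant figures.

−14.4 µV

V_FS = 2.7 V. LSB = 2.7 V / 2^16 ≈ 41.20 µV.
(0.60581293 − (0)) / LSB = 0.60581293 × 65536/2.7 = 14704.6504. Nearest integer: k = 14705.
V_code = V_min + k × range/2^16 = 0 + 14705 × 2.7/65536 = 0.60582733154 V.
Error = V_in − V_code = 0.60581293 − (0.60582733154) = −14.4 µV.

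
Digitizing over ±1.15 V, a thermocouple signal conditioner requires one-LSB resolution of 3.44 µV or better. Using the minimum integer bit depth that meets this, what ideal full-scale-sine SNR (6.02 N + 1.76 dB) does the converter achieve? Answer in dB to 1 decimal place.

Range = 1.15 − (-1.15) = 2.3 V.
Need 2^N ≥ 2.3 V / 3.44 µV = 668600 → N_min = 20.
Ideal SNR at N = 20: 6.02·20 + 1.76 = 122.2 dB.

122.2 dB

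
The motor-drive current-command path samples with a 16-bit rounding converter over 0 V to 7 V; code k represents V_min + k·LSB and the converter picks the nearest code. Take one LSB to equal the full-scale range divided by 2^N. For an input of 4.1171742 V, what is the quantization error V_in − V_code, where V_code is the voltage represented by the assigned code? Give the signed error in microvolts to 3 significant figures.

+17.2 µV

Span = 7 V. LSB = 7 V / 2^16 ≈ 106.8 µV.
(4.1171742 − (0)) / LSB = 4.1171742 × 65536/7 = 38546.1612. Nearest integer: k = 38546.
Reconstructed level: 0 + 38546 × 7/65536 V = 4.1171569824 V.
Error = V_in − V_code = 4.1171742 − (4.1171569824) = +17.2 µV.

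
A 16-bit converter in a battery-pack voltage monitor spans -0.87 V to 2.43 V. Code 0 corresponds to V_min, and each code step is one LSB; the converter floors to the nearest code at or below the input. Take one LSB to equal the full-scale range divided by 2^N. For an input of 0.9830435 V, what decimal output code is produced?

Range = 2.43 − (-0.87) = 3.3 V. LSB = 3.3 V / 2^16 ≈ 50.35 µV.
V_in − V_min = 0.9830435 − (-0.87) = 1.8530435 V.
Divide by LSB: 1.8530435 × 65536/3.3 = 36800.3209.
Truncating gives code 36800.

36800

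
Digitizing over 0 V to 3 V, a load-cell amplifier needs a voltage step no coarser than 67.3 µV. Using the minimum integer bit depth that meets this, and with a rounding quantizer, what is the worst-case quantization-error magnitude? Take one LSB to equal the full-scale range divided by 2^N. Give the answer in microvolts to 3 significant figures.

Range is 3 V.
3 V / 67.3 µV = 44580. Since 2^15 = 32768 and 2^16 = 65536, N = 16.
LSB = 3 V / 2^16 = 45.776 µV.
Max error for round-to-nearest is LSB/2 = 22.9 µV.

22.9 µV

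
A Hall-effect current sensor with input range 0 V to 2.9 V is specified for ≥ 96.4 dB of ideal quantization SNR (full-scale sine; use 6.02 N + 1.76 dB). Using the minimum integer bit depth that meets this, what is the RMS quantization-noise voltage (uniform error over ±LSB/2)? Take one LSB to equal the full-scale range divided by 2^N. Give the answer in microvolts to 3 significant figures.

12.8 µV

Full-scale range = 2.9 V.
Solving 6.02 N ≥ 96.4 − 1.76: N ≥ 15.721. Round up → N = 16.
LSB = 2.9 V ÷ 2^16 = 2.9/65536 V = 44.250 µV.
σ_q = LSB/√12 = 44.250 µV/3.4641 = 12.8 µV.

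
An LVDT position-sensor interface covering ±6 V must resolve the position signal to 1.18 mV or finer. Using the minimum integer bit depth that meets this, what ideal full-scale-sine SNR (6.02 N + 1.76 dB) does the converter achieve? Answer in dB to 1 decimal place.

Span: 6 V − (-6 V) = 12 V.
Need 2^N ≥ 12 V / 1.18 mV = 10170 → N_min = 14.
SNR = 6.02 × 14 + 1.76 = 86.04 dB.

86.0 dB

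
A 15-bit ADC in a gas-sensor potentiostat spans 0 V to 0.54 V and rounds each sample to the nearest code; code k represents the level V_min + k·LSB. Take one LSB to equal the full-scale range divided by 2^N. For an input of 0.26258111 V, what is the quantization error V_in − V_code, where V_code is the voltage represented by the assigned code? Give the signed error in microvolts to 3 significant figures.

−3.12 µV

Full-scale range = 0.54 V. LSB = 0.54 V / 2^15 ≈ 16.48 µV.
(V_in − V_min)/LSB = (0.26258111 − (0)) × 32768/0.54 = 15933.8108 → nearest code k = 15934.
Reconstructed level: 0 + 15934 × 0.54/32768 V = 0.26258422852 V.
Error = V_in − V_code = 0.26258111 − (0.26258422852) = −3.12 µV.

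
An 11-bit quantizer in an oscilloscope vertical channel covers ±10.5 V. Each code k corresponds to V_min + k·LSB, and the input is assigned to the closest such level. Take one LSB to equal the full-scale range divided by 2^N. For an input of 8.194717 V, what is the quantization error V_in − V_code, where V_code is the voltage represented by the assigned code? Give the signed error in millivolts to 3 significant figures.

Span: 10.5 V − (-10.5 V) = 21 V. LSB = 21 V / 2^11 ≈ 10.25 mV.
(V_in − V_min)/LSB = (8.194717 − (-10.5)) × 2048/21 = 1823.1800 → nearest code k = 1823.
V_code = -10.5 + (1823/2048) × 21 = 8.192871094 V.
V_in − V_code = 8.194717 − (8.192871094) = +1.85 mV.

+1.85 mV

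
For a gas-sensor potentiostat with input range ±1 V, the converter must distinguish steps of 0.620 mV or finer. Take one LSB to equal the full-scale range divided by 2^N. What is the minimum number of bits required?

Full-scale range = 1 V − (-1 V) = 2 V.
2 V / 0.620 mV = 3226. Since 2^11 = 2048 and 2^12 = 4096, N = 12.

12 bits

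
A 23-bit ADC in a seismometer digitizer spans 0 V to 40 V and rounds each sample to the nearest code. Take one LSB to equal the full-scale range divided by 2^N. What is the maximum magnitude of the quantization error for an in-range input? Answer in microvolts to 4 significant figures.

Span = 40 V.
One LSB is 40 V / 8388608 = 4.76837 µV.
A rounding quantizer has |error| ≤ LSB/2 = 2.384 µV.

2.384 µV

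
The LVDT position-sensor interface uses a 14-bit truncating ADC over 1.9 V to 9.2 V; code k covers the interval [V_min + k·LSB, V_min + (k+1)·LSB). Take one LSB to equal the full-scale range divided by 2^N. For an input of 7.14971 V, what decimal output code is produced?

Span: 9.2 V − (1.9 V) = 7.3 V. LSB = 7.3 V / 2^14 ≈ 445.6 µV.
(V_in − V_min) × 2^14/range = (7.14971 − (1.9)) × 16384/7.3 = 11782.363.
Floor → code = 11782.

11782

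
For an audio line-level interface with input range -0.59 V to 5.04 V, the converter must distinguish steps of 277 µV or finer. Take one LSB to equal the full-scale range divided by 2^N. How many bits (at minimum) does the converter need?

15 bits

Full-scale range = 5.04 V − (-0.59 V) = 5.63 V.
5.63 V / 277 µV = 20320. Since 2^14 = 16384 and 2^15 = 32768, N = 15.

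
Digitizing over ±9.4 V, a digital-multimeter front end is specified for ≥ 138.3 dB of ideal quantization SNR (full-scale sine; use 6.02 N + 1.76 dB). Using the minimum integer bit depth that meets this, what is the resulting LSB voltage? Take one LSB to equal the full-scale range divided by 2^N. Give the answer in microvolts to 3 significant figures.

2.24 µV

Full-scale range = 9.4 V − (-9.4 V) = 18.8 V.
N ≥ (138.3 − 1.76)/6.02 = 22.681 → N_min = 23.
One LSB is 18.8 V / 8388608 = 2.24 µV.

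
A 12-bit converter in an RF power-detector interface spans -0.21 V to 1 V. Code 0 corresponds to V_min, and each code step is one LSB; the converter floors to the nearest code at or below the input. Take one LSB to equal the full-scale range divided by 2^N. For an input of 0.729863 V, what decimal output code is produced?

3181

Full-scale range = 1 V − (-0.21 V) = 1.21 V. LSB = 1.21 V / 2^12 ≈ 295.4 µV.
V_in − V_min = 0.729863 − (-0.21) = 0.939863 V.
Divide by LSB: 0.939863 × 4096/1.21 = 3181.5528.
Truncating gives code 3181.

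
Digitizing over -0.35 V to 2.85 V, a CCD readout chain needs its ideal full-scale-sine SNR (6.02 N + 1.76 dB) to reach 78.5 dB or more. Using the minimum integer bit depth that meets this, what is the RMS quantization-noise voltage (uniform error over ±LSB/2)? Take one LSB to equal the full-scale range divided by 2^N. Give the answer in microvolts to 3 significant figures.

113 µV

Range = 2.85 − (-0.35) = 3.2 V.
N ≥ (78.5 − 1.76)/6.02 = 12.748 → N_min = 13.
LSB = 3.2 V ÷ 2^13 = 3.2/8192 V = 390.63 µV.
RMS noise = LSB/√12 = 113 µV.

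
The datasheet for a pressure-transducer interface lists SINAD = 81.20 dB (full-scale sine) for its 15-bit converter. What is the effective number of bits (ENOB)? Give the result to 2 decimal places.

ENOB = (SINAD − 1.76) / 6.02 = (81.20 − 1.76) / 6.02 = 79.44 / 6.02 = 13.1960.

13.20 bits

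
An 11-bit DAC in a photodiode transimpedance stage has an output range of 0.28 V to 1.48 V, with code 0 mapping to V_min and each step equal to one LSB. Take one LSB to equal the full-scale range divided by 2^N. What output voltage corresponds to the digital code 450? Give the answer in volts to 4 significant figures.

Range = 1.48 − (0.28) = 1.2 V. LSB = 1.2 V / 2^11.
Output = V_min + (450/2048) × range = 0.28 + 0.219727 × 1.2 V
      = 0.28 V + 0.263672 V = 0.543672 V.

0.5437 V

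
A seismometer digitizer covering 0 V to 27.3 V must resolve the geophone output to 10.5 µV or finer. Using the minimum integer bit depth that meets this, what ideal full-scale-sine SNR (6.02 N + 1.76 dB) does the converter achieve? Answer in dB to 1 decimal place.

Span = 27.3 V.
Levels needed ≥ 27.3/10.5 µV = 2.600e6. 2^22 = 4194304 suffices, so N_min = 22.
Ideal SNR at N = 22: 6.02·22 + 1.76 = 134.2 dB.

134.2 dB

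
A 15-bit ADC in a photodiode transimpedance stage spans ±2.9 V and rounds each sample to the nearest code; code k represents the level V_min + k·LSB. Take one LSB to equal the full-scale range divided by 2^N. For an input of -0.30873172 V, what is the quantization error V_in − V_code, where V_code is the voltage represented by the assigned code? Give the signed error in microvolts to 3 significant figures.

−40.3 µV

The full-scale span is 2.9 − (-2.9) = 5.8 V. LSB = 5.8 V / 2^15 ≈ 177.0 µV.
(-0.30873172 − (-2.9)) / LSB = 2.59126828 × 32768/5.8 = 14639.7722. Nearest integer: k = 14640.
V_code = V_min + k × range/2^15 = -2.9 + 14640 × 5.8/32768 = -0.30869140625 V.
V_in − V_code = -0.30873172 − (-0.30869140625) = −40.3 µV.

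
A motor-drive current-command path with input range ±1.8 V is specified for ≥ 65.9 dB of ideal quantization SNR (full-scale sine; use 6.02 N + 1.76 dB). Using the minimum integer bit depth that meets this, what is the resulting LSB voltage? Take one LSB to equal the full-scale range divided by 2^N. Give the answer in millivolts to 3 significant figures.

1.76 mV

Range = 1.8 − (-1.8) = 3.6 V.
Required N = ⌈(65.9 − 1.76)/6.02⌉ = ⌈10.654⌉ = 11.
LSB = 3.6 V / 2^11 = 1.76 mV.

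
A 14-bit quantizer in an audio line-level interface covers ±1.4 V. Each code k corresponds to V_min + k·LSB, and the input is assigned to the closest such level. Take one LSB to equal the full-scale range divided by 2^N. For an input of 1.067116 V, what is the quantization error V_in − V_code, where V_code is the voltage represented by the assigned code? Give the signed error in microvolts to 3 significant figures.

The full-scale span is 1.4 − (-1.4) = 2.8 V. LSB = 2.8 V / 2^14 ≈ 170.9 µV.
(1.067116 − (-1.4)) / LSB = 2.467116 × 16384/2.8 = 14436.1531. Nearest integer: k = 14436.
Reconstructed level: -1.4 + 14436 × 2.8/16384 V = 1.0670898438 V.
e = 1.067116 − (1.0670898438) = +26.2 µV.

+26.2 µV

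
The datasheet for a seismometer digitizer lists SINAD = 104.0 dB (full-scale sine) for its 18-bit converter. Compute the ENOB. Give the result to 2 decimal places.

ENOB = (SINAD − 1.76) / 6.02 = (104.0 − 1.76) / 6.02 = 102.24 / 6.02 = 16.9834.

16.98 bits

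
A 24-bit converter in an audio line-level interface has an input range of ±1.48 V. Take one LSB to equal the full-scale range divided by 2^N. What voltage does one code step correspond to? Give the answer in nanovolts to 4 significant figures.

176.4 nV

Span: 1.48 V − (-1.48 V) = 2.96 V.
There are 2^24 = 16777216 steps.
One LSB is 2.96 V / 16777216 = 176.4 nV.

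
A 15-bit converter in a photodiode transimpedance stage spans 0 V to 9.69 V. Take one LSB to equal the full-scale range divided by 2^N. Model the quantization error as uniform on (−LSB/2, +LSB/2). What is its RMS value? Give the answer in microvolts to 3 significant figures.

85.4 µV

V_FS = 9.69 V.
One LSB is 9.69 V / 32768 = 295.72 µV.
RMS of a uniform error over width LSB is LSB/√12 = 85.4 µV.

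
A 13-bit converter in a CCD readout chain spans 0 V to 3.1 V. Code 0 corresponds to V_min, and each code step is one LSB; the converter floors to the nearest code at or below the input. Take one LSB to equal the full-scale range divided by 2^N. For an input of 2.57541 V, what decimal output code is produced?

V_FS = 3.1 V. LSB = 3.1 V / 2^13 ≈ 378.4 µV.
V_in − V_min = 2.57541 − (0) = 2.57541 V.
Divide by LSB: 2.57541 × 8192/3.1 = 6805.7286.
Truncating gives code 6805.

6805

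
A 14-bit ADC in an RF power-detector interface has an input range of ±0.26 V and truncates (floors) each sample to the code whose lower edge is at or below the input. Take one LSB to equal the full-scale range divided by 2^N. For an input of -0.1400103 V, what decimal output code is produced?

3780

Span: 0.26 V − (-0.26 V) = 0.52 V. LSB = 0.52 V / 2^14 ≈ 31.74 µV.
V_in − V_min = -0.1400103 − (-0.26) = 0.1199897 V.
Divide by LSB: 0.1199897 × 16384/0.52 = 3780.5985.
Truncating gives code 3780.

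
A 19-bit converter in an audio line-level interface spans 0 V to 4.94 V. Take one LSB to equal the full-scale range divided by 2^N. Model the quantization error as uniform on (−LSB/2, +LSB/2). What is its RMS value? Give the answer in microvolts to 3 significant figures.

Range is 4.94 V.
Step size = 4.94/524288 V = 9.4223 µV.
σ_q = LSB/√12 = 9.4223 µV/3.4641 = 2.72 µV.

2.72 µV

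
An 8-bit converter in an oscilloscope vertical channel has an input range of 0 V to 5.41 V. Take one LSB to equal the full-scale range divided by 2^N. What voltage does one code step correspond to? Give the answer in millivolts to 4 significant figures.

Range is 5.41 V.
Number of codes = 2^8 = 256.
LSB = 5.41 V / 2^8 = 21.13 mV.

21.13 mV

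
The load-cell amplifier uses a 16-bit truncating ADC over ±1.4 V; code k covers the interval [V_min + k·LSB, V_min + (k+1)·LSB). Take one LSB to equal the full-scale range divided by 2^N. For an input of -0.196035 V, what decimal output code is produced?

28179

Full-scale range = 1.4 V − (-1.4 V) = 2.8 V. LSB = 2.8 V / 2^16 ≈ 42.72 µV.
V_in − V_min = -0.196035 − (-1.4) = 1.203965 V.
Divide by LSB: 1.203965 × 65536/2.8 = 28179.6608.
Truncating gives code 28179.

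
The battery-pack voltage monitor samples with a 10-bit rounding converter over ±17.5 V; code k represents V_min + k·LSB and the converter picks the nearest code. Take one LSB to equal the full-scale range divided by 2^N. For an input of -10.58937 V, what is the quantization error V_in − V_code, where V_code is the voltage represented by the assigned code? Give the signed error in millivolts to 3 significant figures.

+6.33 mV

Span: 17.5 V − (-17.5 V) = 35 V. LSB = 35 V / 2^10 ≈ 34.18 mV.
(-10.58937 − (-17.5)) / LSB = 6.91063 × 1024/35 = 202.1853. Nearest integer: k = 202.
V_code = -17.5 + (202/1024) × 35 = -10.59570313 V.
Error = V_in − V_code = -10.58937 − (-10.59570313) = +6.33 mV.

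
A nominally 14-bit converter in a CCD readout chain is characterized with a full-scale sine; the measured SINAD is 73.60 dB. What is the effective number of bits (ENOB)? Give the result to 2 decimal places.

(73.60 − 1.76) / 6.02 = 71.84/6.02 = 11.9336 effective bits.

11.93 bits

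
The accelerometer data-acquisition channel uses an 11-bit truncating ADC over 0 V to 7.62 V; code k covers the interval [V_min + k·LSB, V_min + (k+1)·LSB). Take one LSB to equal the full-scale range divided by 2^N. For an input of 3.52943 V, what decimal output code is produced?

Span = 7.62 V. LSB = 7.62 V / 2^11 ≈ 3.721 mV.
code = ⌊(V_in − V_min)/LSB⌋ = ⌊(V_in − V_min) × 2^11 / range⌋
     = ⌊(3.52943 − (0)) × 2048 / 7.62⌋ = ⌊3.52943 × 2048/7.62⌋
     = ⌊948.592⌋ = 948.

948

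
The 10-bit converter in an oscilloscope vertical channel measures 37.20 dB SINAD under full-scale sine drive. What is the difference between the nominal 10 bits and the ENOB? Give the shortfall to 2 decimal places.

ENOB = (SINAD − 1.76)/6.02 = (37.20 − 1.76)/6.02 = 5.8870 bits.
Shortfall = 10 − 5.8870 = 4.1130 bits.

4.11 bits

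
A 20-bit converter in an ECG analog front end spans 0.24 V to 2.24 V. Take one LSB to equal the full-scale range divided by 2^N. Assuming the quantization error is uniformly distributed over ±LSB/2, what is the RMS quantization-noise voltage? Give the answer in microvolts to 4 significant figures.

0.5506 µV

Range = 2.24 − (0.24) = 2 V.
LSB = 2 V / 2^20 = 1.90735 µV.
For a uniform distribution on [−LSB/2, +LSB/2], V_rms = LSB/√12 = 1.90735 µV/3.4641 = 0.5506 µV.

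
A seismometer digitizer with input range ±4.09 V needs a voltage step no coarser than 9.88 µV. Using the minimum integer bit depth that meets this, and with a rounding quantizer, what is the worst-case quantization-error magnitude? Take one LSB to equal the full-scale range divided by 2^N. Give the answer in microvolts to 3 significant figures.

3.90 µV

Span: 4.09 V − (-4.09 V) = 8.18 V.
Levels needed ≥ 8.18/9.88 µV = 827900. 2^20 = 1048576 suffices, so N_min = 20.
One LSB is 8.18 V / 1048576 = 7.8011 µV.
Half an LSB is 3.90 µV.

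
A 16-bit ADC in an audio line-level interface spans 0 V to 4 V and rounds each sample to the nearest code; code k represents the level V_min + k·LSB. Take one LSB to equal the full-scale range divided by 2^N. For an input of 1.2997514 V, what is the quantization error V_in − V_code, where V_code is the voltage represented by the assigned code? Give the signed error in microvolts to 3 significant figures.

Range is 4 V. LSB = 4 V / 2^16 ≈ 61.04 µV.
Position in LSBs: (1.2997514 − (0)) × 65536/4 = 21295.1269; rounding gives k = 21295.
V_code = V_min + k × range/2^16 = 0 + 21295 × 4/65536 = 1.2997436523 V.
V_in − V_code = 1.2997514 − (1.2997436523) = +7.75 µV.

+7.75 µV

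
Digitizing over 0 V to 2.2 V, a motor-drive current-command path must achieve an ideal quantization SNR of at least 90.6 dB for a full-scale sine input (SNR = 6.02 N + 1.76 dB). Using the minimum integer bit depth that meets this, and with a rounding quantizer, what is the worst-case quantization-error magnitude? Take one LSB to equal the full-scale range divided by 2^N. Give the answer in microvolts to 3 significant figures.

Span = 2.2 V.
6.02 N + 1.76 ≥ 90.6 gives N ≥ 14.757, so the minimum integer is 15.
LSB = 2.2 V ÷ 2^15 = 2.2/32768 V = 67.139 µV.
Max error for round-to-nearest is LSB/2 = 33.6 µV.

33.6 µV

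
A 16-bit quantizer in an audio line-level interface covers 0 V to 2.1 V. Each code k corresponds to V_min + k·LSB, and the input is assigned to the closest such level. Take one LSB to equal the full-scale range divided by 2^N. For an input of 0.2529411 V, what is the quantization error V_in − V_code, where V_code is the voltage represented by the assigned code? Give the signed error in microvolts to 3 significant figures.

−9.95 µV

Range is 2.1 V. LSB = 2.1 V / 2^16 ≈ 32.04 µV.
Position in LSBs: (0.2529411 − (0)) × 65536/2.1 = 7893.6895; rounding gives k = 7894.
Reconstructed level: 0 + 7894 × 2.1/65536 V = 0.25295104980 V.
Error = V_in − V_code = 0.2529411 − (0.25295104980) = −9.95 µV.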